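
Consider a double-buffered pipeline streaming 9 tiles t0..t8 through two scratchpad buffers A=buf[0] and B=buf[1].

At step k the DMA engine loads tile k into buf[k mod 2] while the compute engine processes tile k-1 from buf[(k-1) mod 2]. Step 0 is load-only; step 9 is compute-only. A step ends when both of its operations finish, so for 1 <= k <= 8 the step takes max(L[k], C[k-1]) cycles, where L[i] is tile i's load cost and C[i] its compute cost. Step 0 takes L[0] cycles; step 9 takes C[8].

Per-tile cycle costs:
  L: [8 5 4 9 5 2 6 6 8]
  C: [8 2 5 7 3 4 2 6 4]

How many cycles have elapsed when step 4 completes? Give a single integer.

end_cycle[4] = 36

k=0 load=t0/8c comp=- wait=8 total=8
k=1 load=t1/5c comp=t0/8c wait=8 total=16
k=2 load=t2/4c comp=t1/2c wait=4 total=20
k=3 load=t3/9c comp=t2/5c wait=9 total=29
k=4 load=t4/5c comp=t3/7c wait=7 total=36
k=5 load=t5/2c comp=t4/3c wait=3 total=39
k=6 load=t6/6c comp=t5/4c wait=6 total=45
k=7 load=t7/6c comp=t6/2c wait=6 total=51
k=8 load=t8/8c comp=t7/6c wait=8 total=59
k=9 load=- comp=t8/4c wait=4 total=63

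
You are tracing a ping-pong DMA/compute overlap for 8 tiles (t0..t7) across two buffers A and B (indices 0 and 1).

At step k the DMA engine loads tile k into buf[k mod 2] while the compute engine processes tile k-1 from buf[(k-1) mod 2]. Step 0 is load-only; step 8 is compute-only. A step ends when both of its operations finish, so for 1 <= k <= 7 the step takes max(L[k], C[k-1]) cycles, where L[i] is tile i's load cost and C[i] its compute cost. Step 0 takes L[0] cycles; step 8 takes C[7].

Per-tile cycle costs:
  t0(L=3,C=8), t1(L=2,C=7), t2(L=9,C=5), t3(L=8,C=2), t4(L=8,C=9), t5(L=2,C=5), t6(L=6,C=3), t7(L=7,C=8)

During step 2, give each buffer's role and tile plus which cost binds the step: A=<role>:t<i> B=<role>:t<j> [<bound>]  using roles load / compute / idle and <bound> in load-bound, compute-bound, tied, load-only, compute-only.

k=0 load=t0/3c comp=- wait=3 total=3
k=1 load=t1/2c comp=t0/8c wait=8 total=11
k=2 load=t2/9c comp=t1/7c wait=9 total=20
k=3 load=t3/8c comp=t2/5c wait=8 total=28
k=4 load=t4/8c comp=t3/2c wait=8 total=36
k=5 load=t5/2c comp=t4/9c wait=9 total=45
k=6 load=t6/6c comp=t5/5c wait=6 total=51
k=7 load=t7/7c comp=t6/3c wait=7 total=58
k=8 load=- comp=t7/8c wait=8 total=66

step 2: A=load:t2 B=compute:t1 [load-bound]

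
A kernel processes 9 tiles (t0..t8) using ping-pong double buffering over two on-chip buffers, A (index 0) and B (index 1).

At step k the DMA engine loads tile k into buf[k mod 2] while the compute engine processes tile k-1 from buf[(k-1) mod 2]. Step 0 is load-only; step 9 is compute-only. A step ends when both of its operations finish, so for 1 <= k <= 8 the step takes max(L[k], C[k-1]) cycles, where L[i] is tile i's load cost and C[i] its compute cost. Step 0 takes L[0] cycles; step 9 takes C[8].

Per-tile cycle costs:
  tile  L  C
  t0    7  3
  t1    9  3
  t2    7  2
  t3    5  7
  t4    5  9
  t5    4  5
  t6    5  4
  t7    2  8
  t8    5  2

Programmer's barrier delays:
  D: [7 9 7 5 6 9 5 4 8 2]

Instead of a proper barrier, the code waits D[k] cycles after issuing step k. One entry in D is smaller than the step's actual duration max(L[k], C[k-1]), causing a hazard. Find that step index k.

k=0 barrier L[0]=7→7c, D[0]=7 ok
k=1 barrier max(L[1]=9,C[0]=3)→9c, D[1]=9 ok
k=2 barrier max(L[2]=7,C[1]=3)→7c, D[2]=7 ok
k=3 barrier max(L[3]=5,C[2]=2)→5c, D[3]=5 ok
k=4 barrier max(L[4]=5,C[3]=7)→7c, D[4]=6 SHORT
k=5 barrier max(L[5]=4,C[4]=9)→9c, D[5]=9 ok
k=6 barrier max(L[6]=5,C[5]=5)→5c, D[6]=5 ok
k=7 barrier max(L[7]=2,C[6]=4)→4c, D[7]=4 ok
k=8 barrier max(L[8]=5,C[7]=8)→8c, D[8]=8 ok
k=9 barrier C[8]=2→2c, D[9]=2 ok

hazard at step 4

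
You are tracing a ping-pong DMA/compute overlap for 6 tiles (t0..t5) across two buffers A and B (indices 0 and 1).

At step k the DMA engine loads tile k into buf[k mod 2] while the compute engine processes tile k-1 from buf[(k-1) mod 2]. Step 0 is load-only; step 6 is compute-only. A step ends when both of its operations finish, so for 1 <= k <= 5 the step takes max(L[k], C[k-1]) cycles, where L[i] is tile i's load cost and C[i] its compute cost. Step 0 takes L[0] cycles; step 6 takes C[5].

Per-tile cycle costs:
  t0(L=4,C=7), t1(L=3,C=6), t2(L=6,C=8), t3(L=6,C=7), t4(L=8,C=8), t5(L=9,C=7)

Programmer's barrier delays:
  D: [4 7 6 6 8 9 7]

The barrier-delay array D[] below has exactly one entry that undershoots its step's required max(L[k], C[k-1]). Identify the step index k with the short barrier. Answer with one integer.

k=0 barrier L[0]=4→4c, D[0]=4 ok
k=1 barrier max(L[1]=3,C[0]=7)→7c, D[1]=7 ok
k=2 barrier max(L[2]=6,C[1]=6)→6c, D[2]=6 ok
k=3 barrier max(L[3]=6,C[2]=8)→8c, D[3]=6 SHORT
k=4 barrier max(L[4]=8,C[3]=7)→8c, D[4]=8 ok
k=5 barrier max(L[5]=9,C[4]=8)→9c, D[5]=9 ok
k=6 barrier C[5]=7→7c, D[6]=7 ok

hazard at step 3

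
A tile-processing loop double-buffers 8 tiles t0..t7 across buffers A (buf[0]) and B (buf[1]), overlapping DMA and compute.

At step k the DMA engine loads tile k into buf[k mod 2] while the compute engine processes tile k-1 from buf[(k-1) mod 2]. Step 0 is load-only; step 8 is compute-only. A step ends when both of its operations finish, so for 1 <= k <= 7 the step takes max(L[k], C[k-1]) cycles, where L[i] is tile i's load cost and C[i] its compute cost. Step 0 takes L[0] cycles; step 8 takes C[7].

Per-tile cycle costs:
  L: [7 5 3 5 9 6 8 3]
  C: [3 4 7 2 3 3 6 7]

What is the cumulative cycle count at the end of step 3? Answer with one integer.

  0. 7=7c; end=7; A:t0 B:-
  1. max(5,3)=5c; end=12; A:t0 B:t1
  2. max(3,4)=4c; end=16; A:t2 B:t1
  3. max(5,7)=7c; end=23; A:t2 B:t3
  4. max(9,2)=9c; end=32; A:t4 B:t3
  5. max(6,3)=6c; end=38; A:t4 B:t5
  6. max(8,3)=8c; end=46; A:t6 B:t5
  7. max(3,6)=6c; end=52; A:t6 B:t7
  8. 7=7c; end=59; A:t6 B:t7

end_cycle[3] = 23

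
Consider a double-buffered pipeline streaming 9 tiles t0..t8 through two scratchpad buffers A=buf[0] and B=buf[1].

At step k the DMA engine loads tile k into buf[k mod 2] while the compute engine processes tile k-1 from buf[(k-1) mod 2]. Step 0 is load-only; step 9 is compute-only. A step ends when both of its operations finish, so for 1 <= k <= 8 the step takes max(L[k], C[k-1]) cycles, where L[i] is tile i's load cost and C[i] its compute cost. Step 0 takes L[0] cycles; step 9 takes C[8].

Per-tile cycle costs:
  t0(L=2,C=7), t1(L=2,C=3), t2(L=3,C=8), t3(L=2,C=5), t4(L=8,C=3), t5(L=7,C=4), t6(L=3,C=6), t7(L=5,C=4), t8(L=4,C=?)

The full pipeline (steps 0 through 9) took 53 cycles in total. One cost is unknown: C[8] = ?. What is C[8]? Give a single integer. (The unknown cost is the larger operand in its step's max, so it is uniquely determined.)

step 0: dur = L[0]=2 = 2
step 1: dur = max(L[1]=2, C[0]=7) = 7
step 2: dur = max(L[2]=3, C[1]=3) = 3
step 3: dur = max(L[3]=2, C[2]=8) = 8
step 4: dur = max(L[4]=8, C[3]=5) = 8
step 5: dur = max(L[5]=7, C[4]=3) = 7
step 6: dur = max(L[6]=3, C[5]=4) = 4
step 7: dur = max(L[7]=5, C[6]=6) = 6
step 8: dur = max(L[8]=4, C[7]=4) = 4
step 9: dur = C[8]=? = C[8]  (unknown; binding)
sum of known step durations = 49
dur[9] = total - known = 53 - 49 = 4
C[8] is the binding max in step 9, so C[8] = dur[9] = 4

C[8] = 4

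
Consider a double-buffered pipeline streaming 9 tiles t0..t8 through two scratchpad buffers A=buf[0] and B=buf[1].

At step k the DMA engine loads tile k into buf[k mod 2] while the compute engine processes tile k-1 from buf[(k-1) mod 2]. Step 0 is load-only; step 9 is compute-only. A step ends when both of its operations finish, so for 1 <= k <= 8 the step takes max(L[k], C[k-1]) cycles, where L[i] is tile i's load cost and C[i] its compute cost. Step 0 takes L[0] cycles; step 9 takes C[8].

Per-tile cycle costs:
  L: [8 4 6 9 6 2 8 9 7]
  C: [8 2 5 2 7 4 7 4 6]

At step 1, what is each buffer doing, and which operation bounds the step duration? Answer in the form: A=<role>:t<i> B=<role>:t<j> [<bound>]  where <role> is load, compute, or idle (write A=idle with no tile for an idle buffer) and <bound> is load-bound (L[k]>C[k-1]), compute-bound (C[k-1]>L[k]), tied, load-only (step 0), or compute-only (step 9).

  0. 8=8c; end=8; A:t0 B:-
  1. max(4,8)=8c; end=16; A:t0 B:t1
  2. max(6,2)=6c; end=22; A:t2 B:t1
  3. max(9,5)=9c; end=31; A:t2 B:t3
  4. max(6,2)=6c; end=37; A:t4 B:t3
  5. max(2,7)=7c; end=44; A:t4 B:t5
  6. max(8,4)=8c; end=52; A:t6 B:t5
  7. max(9,7)=9c; end=61; A:t6 B:t7
  8. max(7,4)=7c; end=68; A:t8 B:t7
  9. 6=6c; end=74; A:t8 B:t7

step 1: A=compute:t0 B=load:t1 [compute-bound]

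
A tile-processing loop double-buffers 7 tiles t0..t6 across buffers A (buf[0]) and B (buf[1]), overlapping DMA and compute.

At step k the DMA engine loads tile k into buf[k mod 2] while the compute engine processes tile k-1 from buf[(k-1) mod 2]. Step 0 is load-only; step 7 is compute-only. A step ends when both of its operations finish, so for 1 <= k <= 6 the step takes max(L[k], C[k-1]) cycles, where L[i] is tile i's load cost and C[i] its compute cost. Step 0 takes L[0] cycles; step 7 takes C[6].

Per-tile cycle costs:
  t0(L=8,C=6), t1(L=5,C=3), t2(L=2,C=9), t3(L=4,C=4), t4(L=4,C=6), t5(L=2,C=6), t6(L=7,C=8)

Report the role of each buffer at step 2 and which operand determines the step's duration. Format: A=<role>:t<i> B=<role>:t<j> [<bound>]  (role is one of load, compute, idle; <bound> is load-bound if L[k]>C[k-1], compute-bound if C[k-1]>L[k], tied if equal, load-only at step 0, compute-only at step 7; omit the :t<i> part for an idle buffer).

step 0: L[0]=8 → dur=8, Σ=8 | A=load:t0 B=idle [load-only]
step 1: L[1]=5 C[0]=6 → dur=6, Σ=14 | A=compute:t0 B=load:t1 [compute-bound]
step 2: L[2]=2 C[1]=3 → dur=3, Σ=17 | A=load:t2 B=compute:t1 [compute-bound]
step 3: L[3]=4 C[2]=9 → dur=9, Σ=26 | A=compute:t2 B=load:t3 [compute-bound]
step 4: L[4]=4 C[3]=4 → dur=4, Σ=30 | A=load:t4 B=compute:t3 [tied]
step 5: L[5]=2 C[4]=6 → dur=6, Σ=36 | A=compute:t4 B=load:t5 [compute-bound]
step 6: L[6]=7 C[5]=6 → dur=7, Σ=43 | A=load:t6 B=compute:t5 [load-bound]
step 7: C[6]=8 → dur=8, Σ=51 | A=compute:t6 B=idle [compute-only]

step 2: A=load:t2 B=compute:t1 [compute-bound]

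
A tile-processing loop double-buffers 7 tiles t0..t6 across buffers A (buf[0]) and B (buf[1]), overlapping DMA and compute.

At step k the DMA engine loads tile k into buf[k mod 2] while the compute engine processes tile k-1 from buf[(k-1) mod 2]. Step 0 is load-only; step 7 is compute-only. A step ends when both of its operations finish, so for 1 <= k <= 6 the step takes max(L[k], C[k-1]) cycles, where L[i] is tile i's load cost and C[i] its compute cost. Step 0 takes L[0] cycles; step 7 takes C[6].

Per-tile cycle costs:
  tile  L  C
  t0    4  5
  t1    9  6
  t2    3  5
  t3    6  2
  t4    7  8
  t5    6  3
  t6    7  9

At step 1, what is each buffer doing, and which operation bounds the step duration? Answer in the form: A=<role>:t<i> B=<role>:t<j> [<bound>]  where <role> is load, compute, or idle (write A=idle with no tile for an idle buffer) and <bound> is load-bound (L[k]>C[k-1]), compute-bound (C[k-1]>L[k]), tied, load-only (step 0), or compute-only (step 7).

step 1: A=compute:t0 B=load:t1 [load-bound]

  0. 4=4c; end=4; A:t0 B:-
  1. max(9,5)=9c; end=13; A:t0 B:t1
  2. max(3,6)=6c; end=19; A:t2 B:t1
  3. max(6,5)=6c; end=25; A:t2 B:t3
  4. max(7,2)=7c; end=32; A:t4 B:t3
  5. max(6,8)=8c; end=40; A:t4 B:t5
  6. max(7,3)=7c; end=47; A:t6 B:t5
  7. 9=9c; end=56; A:t6 B:t5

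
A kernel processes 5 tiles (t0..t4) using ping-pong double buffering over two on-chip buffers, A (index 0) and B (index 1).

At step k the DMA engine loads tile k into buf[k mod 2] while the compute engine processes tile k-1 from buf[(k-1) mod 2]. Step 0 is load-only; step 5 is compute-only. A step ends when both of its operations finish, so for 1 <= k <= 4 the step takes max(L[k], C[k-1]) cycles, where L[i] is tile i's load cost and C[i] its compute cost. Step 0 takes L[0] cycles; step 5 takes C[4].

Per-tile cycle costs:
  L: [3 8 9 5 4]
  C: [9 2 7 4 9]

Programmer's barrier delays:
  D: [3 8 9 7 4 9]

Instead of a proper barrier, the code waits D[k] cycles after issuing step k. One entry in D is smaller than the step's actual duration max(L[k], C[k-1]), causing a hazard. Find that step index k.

[0] required=L[0]=3=3 vs D=3 ok
[1] required=max(L[1]=8,C[0]=9)=9 vs D=8 SHORT
[2] required=max(L[2]=9,C[1]=2)=9 vs D=9 ok
[3] required=max(L[3]=5,C[2]=7)=7 vs D=7 ok
[4] required=max(L[4]=4,C[3]=4)=4 vs D=4 ok
[5] required=C[4]=9=9 vs D=9 ok

hazard at step 1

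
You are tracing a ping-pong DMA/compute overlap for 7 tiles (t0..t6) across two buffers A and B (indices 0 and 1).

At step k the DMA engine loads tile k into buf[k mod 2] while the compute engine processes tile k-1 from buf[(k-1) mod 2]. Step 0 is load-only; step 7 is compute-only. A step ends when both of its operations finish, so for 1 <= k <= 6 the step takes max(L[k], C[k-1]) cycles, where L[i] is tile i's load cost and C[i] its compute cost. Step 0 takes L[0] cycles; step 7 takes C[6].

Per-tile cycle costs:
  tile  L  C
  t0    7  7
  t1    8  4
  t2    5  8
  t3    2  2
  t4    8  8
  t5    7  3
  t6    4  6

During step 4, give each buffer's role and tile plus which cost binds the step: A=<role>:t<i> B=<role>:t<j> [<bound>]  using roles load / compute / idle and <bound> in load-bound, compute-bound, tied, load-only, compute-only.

  0. 7=7c; end=7; A:t0 B:-
  1. max(8,7)=8c; end=15; A:t0 B:t1
  2. max(5,4)=5c; end=20; A:t2 B:t1
  3. max(2,8)=8c; end=28; A:t2 B:t3
  4. max(8,2)=8c; end=36; A:t4 B:t3
  5. max(7,8)=8c; end=44; A:t4 B:t5
  6. max(4,3)=4c; end=48; A:t6 B:t5
  7. 6=6c; end=54; A:t6 B:t5

step 4: A=load:t4 B=compute:t3 [load-bound]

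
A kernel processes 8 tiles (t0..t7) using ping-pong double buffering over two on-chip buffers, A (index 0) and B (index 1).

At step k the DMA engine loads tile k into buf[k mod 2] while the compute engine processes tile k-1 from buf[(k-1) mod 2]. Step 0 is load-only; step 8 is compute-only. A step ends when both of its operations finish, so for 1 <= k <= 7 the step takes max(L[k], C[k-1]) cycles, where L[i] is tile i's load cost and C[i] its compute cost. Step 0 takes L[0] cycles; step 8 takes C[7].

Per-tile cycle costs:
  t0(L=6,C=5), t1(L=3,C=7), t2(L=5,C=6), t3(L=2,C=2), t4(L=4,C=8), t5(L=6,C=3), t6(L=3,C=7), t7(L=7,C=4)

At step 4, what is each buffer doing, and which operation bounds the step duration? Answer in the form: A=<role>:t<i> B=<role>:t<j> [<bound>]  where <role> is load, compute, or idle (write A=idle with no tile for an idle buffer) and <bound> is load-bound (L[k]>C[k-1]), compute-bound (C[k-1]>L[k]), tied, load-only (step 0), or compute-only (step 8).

[0] DMA t0→A (6c) ∥ CU idle ⇒ 6c, clock 6
[1] DMA t1→B (3c) ∥ CU A:t0 (5c) ⇒ 5c, clock 11
[2] DMA t2→A (5c) ∥ CU B:t1 (7c) ⇒ 7c, clock 18
[3] DMA t3→B (2c) ∥ CU A:t2 (6c) ⇒ 6c, clock 24
[4] DMA t4→A (4c) ∥ CU B:t3 (2c) ⇒ 4c, clock 28
[5] DMA t5→B (6c) ∥ CU A:t4 (8c) ⇒ 8c, clock 36
[6] DMA t6→A (3c) ∥ CU B:t5 (3c) ⇒ 3c, clock 39
[7] DMA t7→B (7c) ∥ CU A:t6 (7c) ⇒ 7c, clock 46
[8] DMA idle ∥ CU B:t7 (4c) ⇒ 4c, clock 50

step 4: A=load:t4 B=compute:t3 [load-bound]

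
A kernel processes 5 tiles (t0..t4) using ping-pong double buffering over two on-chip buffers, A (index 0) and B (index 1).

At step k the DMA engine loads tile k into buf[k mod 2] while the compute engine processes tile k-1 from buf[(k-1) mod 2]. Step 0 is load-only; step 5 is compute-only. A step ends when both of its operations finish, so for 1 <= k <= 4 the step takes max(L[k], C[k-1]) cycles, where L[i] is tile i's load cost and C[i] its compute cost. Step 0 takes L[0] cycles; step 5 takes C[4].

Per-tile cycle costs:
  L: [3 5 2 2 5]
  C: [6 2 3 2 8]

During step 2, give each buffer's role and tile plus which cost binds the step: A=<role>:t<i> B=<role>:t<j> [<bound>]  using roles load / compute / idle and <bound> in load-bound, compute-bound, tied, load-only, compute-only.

step 2: A=load:t2 B=compute:t1 [tied]

step 0: L[0]=3 → dur=3, Σ=3 | A=load:t0 B=idle [load-only]
step 1: L[1]=5 C[0]=6 → dur=6, Σ=9 | A=compute:t0 B=load:t1 [compute-bound]
step 2: L[2]=2 C[1]=2 → dur=2, Σ=11 | A=load:t2 B=compute:t1 [tied]
step 3: L[3]=2 C[2]=3 → dur=3, Σ=14 | A=compute:t2 B=load:t3 [compute-bound]
step 4: L[4]=5 C[3]=2 → dur=5, Σ=19 | A=load:t4 B=compute:t3 [load-bound]
step 5: C[4]=8 → dur=8, Σ=27 | A=compute:t4 B=idle [compute-only]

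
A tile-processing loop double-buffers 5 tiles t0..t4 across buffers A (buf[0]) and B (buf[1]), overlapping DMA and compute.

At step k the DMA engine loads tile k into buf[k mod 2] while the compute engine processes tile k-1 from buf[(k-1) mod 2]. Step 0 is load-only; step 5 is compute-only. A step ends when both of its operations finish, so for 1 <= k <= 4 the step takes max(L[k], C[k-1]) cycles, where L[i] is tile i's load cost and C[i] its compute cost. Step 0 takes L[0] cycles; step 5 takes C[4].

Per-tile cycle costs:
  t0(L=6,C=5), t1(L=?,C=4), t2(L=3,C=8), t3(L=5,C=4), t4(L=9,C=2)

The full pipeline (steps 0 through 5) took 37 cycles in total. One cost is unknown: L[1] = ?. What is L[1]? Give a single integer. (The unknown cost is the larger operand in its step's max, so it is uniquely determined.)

step 0: dur = L[0]=6 = 6
step 1: dur = max(L[1]=?, C[0]=5) = L[1]  (unknown; binding)
step 2: dur = max(L[2]=3, C[1]=4) = 4
step 3: dur = max(L[3]=5, C[2]=8) = 8
step 4: dur = max(L[4]=9, C[3]=4) = 9
step 5: dur = C[4]=2 = 2
sum of known step durations = 29
dur[1] = total - known = 37 - 29 = 8
L[1] is the binding max in step 1, so L[1] = dur[1] = 8

L[1] = 8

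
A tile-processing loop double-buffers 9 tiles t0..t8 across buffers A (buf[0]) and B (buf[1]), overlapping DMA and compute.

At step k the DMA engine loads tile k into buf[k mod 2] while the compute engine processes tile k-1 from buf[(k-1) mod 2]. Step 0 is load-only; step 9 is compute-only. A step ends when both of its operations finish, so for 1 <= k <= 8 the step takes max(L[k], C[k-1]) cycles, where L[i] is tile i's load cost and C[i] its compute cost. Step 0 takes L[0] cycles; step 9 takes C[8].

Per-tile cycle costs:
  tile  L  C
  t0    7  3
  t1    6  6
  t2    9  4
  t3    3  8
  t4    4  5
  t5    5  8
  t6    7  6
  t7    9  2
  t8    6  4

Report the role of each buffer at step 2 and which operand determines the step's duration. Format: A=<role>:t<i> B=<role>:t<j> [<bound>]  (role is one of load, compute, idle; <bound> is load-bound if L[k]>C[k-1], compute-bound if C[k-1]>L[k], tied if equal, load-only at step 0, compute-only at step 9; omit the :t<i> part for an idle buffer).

step 2: A=load:t2 B=compute:t1 [load-bound]

k=0 load=t0/7c comp=- wait=7 total=7
k=1 load=t1/6c comp=t0/3c wait=6 total=13
k=2 load=t2/9c comp=t1/6c wait=9 total=22
k=3 load=t3/3c comp=t2/4c wait=4 total=26
k=4 load=t4/4c comp=t3/8c wait=8 total=34
k=5 load=t5/5c comp=t4/5c wait=5 total=39
k=6 load=t6/7c comp=t5/8c wait=8 total=47
k=7 load=t7/9c comp=t6/6c wait=9 total=56
k=8 load=t8/6c comp=t7/2c wait=6 total=62
k=9 load=- comp=t8/4c wait=4 total=66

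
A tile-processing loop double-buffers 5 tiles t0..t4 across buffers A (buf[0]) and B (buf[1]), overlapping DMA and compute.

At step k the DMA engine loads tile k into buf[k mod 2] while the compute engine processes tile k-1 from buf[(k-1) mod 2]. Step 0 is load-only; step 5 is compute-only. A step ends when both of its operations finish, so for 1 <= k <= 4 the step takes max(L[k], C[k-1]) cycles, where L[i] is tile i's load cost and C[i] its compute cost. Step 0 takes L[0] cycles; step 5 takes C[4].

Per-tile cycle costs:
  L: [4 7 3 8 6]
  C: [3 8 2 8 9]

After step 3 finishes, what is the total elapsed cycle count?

[0] DMA t0→A (4c) ∥ CU idle ⇒ 4c, clock 4
[1] DMA t1→B (7c) ∥ CU A:t0 (3c) ⇒ 7c, clock 11
[2] DMA t2→A (3c) ∥ CU B:t1 (8c) ⇒ 8c, clock 19
[3] DMA t3→B (8c) ∥ CU A:t2 (2c) ⇒ 8c, clock 27
[4] DMA t4→A (6c) ∥ CU B:t3 (8c) ⇒ 8c, clock 35
[5] DMA idle ∥ CU A:t4 (9c) ⇒ 9c, clock 44

end_cycle[3] = 27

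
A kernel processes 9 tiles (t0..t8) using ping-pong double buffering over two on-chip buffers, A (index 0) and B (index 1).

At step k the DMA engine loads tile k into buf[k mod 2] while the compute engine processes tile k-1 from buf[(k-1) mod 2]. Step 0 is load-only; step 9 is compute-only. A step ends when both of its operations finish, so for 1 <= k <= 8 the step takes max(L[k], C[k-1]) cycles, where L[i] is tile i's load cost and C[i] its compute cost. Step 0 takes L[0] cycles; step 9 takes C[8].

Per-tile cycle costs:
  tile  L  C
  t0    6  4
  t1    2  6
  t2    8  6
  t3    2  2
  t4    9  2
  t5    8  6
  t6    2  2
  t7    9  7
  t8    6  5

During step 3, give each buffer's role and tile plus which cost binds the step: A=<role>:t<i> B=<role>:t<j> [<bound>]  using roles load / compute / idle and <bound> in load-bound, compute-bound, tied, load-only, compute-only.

k=0 load=t0/6c comp=- wait=6 total=6
k=1 load=t1/2c comp=t0/4c wait=4 total=10
k=2 load=t2/8c comp=t1/6c wait=8 total=18
k=3 load=t3/2c comp=t2/6c wait=6 total=24
k=4 load=t4/9c comp=t3/2c wait=9 total=33
k=5 load=t5/8c comp=t4/2c wait=8 total=41
k=6 load=t6/2c comp=t5/6c wait=6 total=47
k=7 load=t7/9c comp=t6/2c wait=9 total=56
k=8 load=t8/6c comp=t7/7c wait=7 total=63
k=9 load=- comp=t8/5c wait=5 total=68

step 3: A=compute:t2 B=load:t3 [compute-bound]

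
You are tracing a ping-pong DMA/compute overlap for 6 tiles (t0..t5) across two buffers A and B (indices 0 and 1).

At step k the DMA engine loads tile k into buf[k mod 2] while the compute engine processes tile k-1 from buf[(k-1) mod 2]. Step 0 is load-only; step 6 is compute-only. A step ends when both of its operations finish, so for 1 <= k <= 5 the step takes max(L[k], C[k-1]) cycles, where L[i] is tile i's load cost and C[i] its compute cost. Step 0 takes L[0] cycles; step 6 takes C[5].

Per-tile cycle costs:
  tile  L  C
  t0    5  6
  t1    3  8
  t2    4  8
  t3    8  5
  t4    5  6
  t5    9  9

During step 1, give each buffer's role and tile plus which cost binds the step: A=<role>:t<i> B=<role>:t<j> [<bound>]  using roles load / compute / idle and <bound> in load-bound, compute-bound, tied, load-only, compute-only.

  0. 5=5c; end=5; A:t0 B:-
  1. max(3,6)=6c; end=11; A:t0 B:t1
  2. max(4,8)=8c; end=19; A:t2 B:t1
  3. max(8,8)=8c; end=27; A:t2 B:t3
  4. max(5,5)=5c; end=32; A:t4 B:t3
  5. max(9,6)=9c; end=41; A:t4 B:t5
  6. 9=9c; end=50; A:t4 B:t5

step 1: A=compute:t0 B=load:t1 [compute-bound]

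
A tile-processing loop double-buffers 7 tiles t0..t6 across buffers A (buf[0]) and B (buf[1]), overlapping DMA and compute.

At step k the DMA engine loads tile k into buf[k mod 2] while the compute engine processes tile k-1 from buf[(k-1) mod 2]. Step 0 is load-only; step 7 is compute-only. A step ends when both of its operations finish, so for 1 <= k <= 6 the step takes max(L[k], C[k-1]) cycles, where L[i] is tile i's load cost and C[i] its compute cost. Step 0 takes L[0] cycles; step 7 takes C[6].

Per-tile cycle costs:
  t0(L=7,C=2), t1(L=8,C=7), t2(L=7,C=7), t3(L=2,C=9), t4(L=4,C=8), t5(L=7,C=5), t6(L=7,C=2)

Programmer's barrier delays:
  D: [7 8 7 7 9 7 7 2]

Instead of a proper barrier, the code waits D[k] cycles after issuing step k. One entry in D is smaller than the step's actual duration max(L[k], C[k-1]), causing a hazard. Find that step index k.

k=0 barrier L[0]=7→7c, D[0]=7 ok
k=1 barrier max(L[1]=8,C[0]=2)→8c, D[1]=8 ok
k=2 barrier max(L[2]=7,C[1]=7)→7c, D[2]=7 ok
k=3 barrier max(L[3]=2,C[2]=7)→7c, D[3]=7 ok
k=4 barrier max(L[4]=4,C[3]=9)→9c, D[4]=9 ok
k=5 barrier max(L[5]=7,C[4]=8)→8c, D[5]=7 SHORT
k=6 barrier max(L[6]=7,C[5]=5)→7c, D[6]=7 ok
k=7 barrier C[6]=2→2c, D[7]=2 ok

hazard at step 5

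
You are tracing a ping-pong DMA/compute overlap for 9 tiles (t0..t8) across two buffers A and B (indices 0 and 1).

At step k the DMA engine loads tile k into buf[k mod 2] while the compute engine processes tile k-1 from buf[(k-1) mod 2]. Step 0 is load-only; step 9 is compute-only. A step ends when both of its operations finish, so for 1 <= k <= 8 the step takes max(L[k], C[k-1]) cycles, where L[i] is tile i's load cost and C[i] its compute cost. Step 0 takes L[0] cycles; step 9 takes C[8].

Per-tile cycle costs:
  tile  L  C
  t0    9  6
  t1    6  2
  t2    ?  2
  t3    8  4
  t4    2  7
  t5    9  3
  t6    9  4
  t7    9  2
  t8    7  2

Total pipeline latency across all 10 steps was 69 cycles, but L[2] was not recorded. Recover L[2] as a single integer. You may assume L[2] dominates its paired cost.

L[2] = 6

step 0: dur = L[0]=9 = 9
step 1: dur = max(L[1]=6, C[0]=6) = 6
step 2: dur = max(L[2]=?, C[1]=2) = L[2]  (unknown; binding)
step 3: dur = max(L[3]=8, C[2]=2) = 8
step 4: dur = max(L[4]=2, C[3]=4) = 4
step 5: dur = max(L[5]=9, C[4]=7) = 9
step 6: dur = max(L[6]=9, C[5]=3) = 9
step 7: dur = max(L[7]=9, C[6]=4) = 9
step 8: dur = max(L[8]=7, C[7]=2) = 7
step 9: dur = C[8]=2 = 2
sum of known step durations = 63
dur[2] = total - known = 69 - 63 = 6
L[2] is the binding max in step 2, so L[2] = dur[2] = 6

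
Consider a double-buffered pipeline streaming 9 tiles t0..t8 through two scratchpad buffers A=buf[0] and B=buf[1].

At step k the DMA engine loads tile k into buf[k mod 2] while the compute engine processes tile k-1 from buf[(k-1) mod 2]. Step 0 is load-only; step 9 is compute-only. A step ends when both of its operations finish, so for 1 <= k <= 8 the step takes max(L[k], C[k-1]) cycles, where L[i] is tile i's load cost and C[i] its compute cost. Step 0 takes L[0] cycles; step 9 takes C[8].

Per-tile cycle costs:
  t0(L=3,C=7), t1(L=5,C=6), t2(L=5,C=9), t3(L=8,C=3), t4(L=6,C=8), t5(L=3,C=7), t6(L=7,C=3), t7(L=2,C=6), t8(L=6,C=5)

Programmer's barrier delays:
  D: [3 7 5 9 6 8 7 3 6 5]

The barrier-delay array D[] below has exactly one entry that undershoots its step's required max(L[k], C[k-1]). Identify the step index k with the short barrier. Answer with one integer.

hazard at step 2

k=0 barrier L[0]=3→3c, D[0]=3 ok
k=1 barrier max(L[1]=5,C[0]=7)→7c, D[1]=7 ok
k=2 barrier max(L[2]=5,C[1]=6)→6c, D[2]=5 SHORT
k=3 barrier max(L[3]=8,C[2]=9)→9c, D[3]=9 ok
k=4 barrier max(L[4]=6,C[3]=3)→6c, D[4]=6 ok
k=5 barrier max(L[5]=3,C[4]=8)→8c, D[5]=8 ok
k=6 barrier max(L[6]=7,C[5]=7)→7c, D[6]=7 ok
k=7 barrier max(L[7]=2,C[6]=3)→3c, D[7]=3 ok
k=8 barrier max(L[8]=6,C[7]=6)→6c, D[8]=6 ok
k=9 barrier C[8]=5→5c, D[9]=5 ok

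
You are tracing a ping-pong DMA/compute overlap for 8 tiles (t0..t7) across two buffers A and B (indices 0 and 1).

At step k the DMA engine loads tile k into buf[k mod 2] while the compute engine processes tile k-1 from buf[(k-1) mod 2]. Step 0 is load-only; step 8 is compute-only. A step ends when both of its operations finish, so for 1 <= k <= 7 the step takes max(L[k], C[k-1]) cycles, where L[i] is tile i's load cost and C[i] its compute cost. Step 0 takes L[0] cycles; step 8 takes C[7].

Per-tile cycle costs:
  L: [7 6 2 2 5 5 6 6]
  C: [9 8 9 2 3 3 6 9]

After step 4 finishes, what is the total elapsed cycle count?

end_cycle[4] = 38

k=0 load=t0/7c comp=- wait=7 total=7
k=1 load=t1/6c comp=t0/9c wait=9 total=16
k=2 load=t2/2c comp=t1/8c wait=8 total=24
k=3 load=t3/2c comp=t2/9c wait=9 total=33
k=4 load=t4/5c comp=t3/2c wait=5 total=38
k=5 load=t5/5c comp=t4/3c wait=5 total=43
k=6 load=t6/6c comp=t5/3c wait=6 total=49
k=7 load=t7/6c comp=t6/6c wait=6 total=55
k=8 load=- comp=t7/9c wait=9 total=64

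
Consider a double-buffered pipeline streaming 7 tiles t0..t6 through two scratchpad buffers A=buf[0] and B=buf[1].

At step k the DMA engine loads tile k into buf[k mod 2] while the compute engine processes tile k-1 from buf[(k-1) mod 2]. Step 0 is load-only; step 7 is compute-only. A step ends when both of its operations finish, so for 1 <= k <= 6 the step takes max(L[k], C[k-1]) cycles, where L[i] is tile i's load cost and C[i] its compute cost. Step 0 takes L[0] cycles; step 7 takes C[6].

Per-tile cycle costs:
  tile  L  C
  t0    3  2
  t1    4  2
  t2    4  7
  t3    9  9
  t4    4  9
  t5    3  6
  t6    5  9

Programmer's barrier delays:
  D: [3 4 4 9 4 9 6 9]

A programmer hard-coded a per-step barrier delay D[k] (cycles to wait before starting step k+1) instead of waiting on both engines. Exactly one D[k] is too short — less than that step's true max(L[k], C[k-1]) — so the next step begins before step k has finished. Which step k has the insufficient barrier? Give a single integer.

k=0 barrier L[0]=3→3c, D[0]=3 ok
k=1 barrier max(L[1]=4,C[0]=2)→4c, D[1]=4 ok
k=2 barrier max(L[2]=4,C[1]=2)→4c, D[2]=4 ok
k=3 barrier max(L[3]=9,C[2]=7)→9c, D[3]=9 ok
k=4 barrier max(L[4]=4,C[3]=9)→9c, D[4]=4 SHORT
k=5 barrier max(L[5]=3,C[4]=9)→9c, D[5]=9 ok
k=6 barrier max(L[6]=5,C[5]=6)→6c, D[6]=6 ok
k=7 barrier C[6]=9→9c, D[7]=9 ok

hazard at step 4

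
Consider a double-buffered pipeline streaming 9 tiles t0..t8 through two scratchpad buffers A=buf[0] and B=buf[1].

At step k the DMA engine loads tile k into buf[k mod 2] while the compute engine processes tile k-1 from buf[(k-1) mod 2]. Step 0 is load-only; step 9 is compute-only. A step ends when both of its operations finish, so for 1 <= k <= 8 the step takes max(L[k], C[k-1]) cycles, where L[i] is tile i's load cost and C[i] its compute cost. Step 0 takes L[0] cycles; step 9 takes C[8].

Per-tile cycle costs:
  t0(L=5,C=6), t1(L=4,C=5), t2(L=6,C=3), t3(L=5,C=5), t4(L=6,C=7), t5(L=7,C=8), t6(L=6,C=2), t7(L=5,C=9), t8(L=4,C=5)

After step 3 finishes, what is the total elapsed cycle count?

k=0 load=t0/5c comp=- wait=5 total=5
k=1 load=t1/4c comp=t0/6c wait=6 total=11
k=2 load=t2/6c comp=t1/5c wait=6 total=17
k=3 load=t3/5c comp=t2/3c wait=5 total=22
k=4 load=t4/6c comp=t3/5c wait=6 total=28
k=5 load=t5/7c comp=t4/7c wait=7 total=35
k=6 load=t6/6c comp=t5/8c wait=8 total=43
k=7 load=t7/5c comp=t6/2c wait=5 total=48
k=8 load=t8/4c comp=t7/9c wait=9 total=57
k=9 load=- comp=t8/5c wait=5 total=62

end_cycle[3] = 22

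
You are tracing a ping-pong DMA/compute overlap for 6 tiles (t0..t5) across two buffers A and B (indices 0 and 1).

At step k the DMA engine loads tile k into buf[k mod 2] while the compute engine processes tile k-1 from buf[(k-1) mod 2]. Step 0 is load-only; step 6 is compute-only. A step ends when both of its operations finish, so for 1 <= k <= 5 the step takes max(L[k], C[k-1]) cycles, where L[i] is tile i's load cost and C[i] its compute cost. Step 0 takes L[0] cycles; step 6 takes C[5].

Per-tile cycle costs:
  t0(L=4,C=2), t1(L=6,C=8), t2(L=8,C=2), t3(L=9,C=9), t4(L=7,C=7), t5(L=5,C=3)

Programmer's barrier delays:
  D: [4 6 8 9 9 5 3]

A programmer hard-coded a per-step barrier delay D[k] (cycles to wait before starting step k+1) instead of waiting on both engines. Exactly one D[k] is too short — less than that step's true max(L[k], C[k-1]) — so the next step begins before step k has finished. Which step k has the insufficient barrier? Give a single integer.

step 0: need L[0]=4 = 4; D[0]=4 ok
step 1: need max(L[1]=6,C[0]=2) = 6; D[1]=6 ok
step 2: need max(L[2]=8,C[1]=8) = 8; D[2]=8 ok
step 3: need max(L[3]=9,C[2]=2) = 9; D[3]=9 ok
step 4: need max(L[4]=7,C[3]=9) = 9; D[4]=9 ok
step 5: need max(L[5]=5,C[4]=7) = 7; D[5]=5 SHORT
step 6: need C[5]=3 = 3; D[6]=3 ok

hazard at step 5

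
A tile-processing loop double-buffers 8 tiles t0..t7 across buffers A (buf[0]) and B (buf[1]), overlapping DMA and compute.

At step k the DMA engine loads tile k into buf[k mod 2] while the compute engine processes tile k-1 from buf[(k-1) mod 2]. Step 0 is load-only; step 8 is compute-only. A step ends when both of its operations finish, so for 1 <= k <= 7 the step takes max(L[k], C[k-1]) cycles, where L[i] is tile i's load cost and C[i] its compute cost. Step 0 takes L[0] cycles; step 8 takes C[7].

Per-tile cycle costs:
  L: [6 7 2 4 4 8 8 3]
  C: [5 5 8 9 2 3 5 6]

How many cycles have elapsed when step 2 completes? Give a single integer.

  0. 6=6c; end=6; A:t0 B:-
  1. max(7,5)=7c; end=13; A:t0 B:t1
  2. max(2,5)=5c; end=18; A:t2 B:t1
  3. max(4,8)=8c; end=26; A:t2 B:t3
  4. max(4,9)=9c; end=35; A:t4 B:t3
  5. max(8,2)=8c; end=43; A:t4 B:t5
  6. max(8,3)=8c; end=51; A:t6 B:t5
  7. max(3,5)=5c; end=56; A:t6 B:t7
  8. 6=6c; end=62; A:t6 B:t7

end_cycle[2] = 18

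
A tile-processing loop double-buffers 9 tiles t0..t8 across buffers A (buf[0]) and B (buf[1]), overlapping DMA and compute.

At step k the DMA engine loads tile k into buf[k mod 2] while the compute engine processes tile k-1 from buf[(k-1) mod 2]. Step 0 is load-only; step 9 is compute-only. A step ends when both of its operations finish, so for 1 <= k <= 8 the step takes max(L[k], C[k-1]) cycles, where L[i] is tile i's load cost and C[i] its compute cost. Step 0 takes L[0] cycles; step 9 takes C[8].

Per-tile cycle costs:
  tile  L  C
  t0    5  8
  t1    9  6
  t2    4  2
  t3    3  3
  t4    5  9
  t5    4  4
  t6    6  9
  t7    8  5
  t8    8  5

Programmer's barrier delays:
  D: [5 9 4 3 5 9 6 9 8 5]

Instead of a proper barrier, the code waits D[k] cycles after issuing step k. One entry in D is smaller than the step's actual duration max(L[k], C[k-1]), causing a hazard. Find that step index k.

hazard at step 2

step 0: need L[0]=5 = 5; D[0]=5 ok
step 1: need max(L[1]=9,C[0]=8) = 9; D[1]=9 ok
step 2: need max(L[2]=4,C[1]=6) = 6; D[2]=4 SHORT
step 3: need max(L[3]=3,C[2]=2) = 3; D[3]=3 ok
step 4: need max(L[4]=5,C[3]=3) = 5; D[4]=5 ok
step 5: need max(L[5]=4,C[4]=9) = 9; D[5]=9 ok
step 6: need max(L[6]=6,C[5]=4) = 6; D[6]=6 ok
step 7: need max(L[7]=8,C[6]=9) = 9; D[7]=9 ok
step 8: need max(L[8]=8,C[7]=5) = 8; D[8]=8 ok
step 9: need C[8]=5 = 5; D[9]=5 ok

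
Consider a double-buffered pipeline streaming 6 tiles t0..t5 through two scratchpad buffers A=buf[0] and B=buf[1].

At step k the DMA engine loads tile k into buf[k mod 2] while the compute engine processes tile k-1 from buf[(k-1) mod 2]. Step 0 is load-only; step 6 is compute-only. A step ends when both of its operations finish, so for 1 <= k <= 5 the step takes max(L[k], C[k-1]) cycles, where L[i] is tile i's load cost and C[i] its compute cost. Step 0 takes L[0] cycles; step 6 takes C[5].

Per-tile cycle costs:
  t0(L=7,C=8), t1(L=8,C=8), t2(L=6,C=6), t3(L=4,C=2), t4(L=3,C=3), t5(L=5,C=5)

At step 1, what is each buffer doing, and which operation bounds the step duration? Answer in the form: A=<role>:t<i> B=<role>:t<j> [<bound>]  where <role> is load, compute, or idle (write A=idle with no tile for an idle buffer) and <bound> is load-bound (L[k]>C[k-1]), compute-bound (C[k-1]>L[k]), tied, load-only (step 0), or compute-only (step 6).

k=0 load=t0/7c comp=- wait=7 total=7
k=1 load=t1/8c comp=t0/8c wait=8 total=15
k=2 load=t2/6c comp=t1/8c wait=8 total=23
k=3 load=t3/4c comp=t2/6c wait=6 total=29
k=4 load=t4/3c comp=t3/2c wait=3 total=32
k=5 load=t5/5c comp=t4/3c wait=5 total=37
k=6 load=- comp=t5/5c wait=5 total=42

step 1: A=compute:t0 B=load:t1 [tied]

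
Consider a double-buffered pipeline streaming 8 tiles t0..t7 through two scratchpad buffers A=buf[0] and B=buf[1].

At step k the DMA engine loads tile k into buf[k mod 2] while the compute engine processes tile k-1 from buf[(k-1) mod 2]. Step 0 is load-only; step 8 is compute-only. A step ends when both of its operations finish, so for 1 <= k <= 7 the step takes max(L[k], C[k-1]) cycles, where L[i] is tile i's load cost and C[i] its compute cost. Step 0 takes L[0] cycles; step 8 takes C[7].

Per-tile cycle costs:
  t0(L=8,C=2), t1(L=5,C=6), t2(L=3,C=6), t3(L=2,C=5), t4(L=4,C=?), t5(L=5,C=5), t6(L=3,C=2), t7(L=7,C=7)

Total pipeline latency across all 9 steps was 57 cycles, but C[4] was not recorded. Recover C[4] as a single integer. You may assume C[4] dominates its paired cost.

C[4] = 8

step 0 = dur = L[0]=8 = 8
step 1 = dur = max(L[1]=5, C[0]=2) = 5
step 2 = dur = max(L[2]=3, C[1]=6) = 6
step 3 = dur = max(L[3]=2, C[2]=6) = 6
step 4 = dur = max(L[4]=4, C[3]=5) = 5
step 5 = dur = max(L[5]=5, C[4]=?) = C[4]  (unknown; binding)
step 6 = dur = max(L[6]=3, C[5]=5) = 5
step 7 = dur = max(L[7]=7, C[6]=2) = 7
step 8 = dur = C[7]=7 = 7
sum of known step durations = 49
dur[5] = total - known = 57 - 49 = 8
C[4] is the binding max in step 5, so C[4] = dur[5] = 8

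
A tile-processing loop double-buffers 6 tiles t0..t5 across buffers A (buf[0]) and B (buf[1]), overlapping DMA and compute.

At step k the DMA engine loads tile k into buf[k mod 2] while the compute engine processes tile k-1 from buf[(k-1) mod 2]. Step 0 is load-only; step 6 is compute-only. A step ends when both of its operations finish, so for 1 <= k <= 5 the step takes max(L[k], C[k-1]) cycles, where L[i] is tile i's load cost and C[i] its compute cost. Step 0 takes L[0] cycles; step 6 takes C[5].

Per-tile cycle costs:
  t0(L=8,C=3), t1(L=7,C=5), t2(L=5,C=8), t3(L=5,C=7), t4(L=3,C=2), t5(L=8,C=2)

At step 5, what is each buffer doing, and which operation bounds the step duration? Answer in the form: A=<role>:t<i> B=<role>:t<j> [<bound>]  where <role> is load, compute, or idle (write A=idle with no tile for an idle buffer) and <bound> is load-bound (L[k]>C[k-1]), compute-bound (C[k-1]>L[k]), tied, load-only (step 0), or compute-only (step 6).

step 5: A=compute:t4 B=load:t5 [load-bound]

  0. 8=8c; end=8; A:t0 B:-
  1. max(7,3)=7c; end=15; A:t0 B:t1
  2. max(5,5)=5c; end=20; A:t2 B:t1
  3. max(5,8)=8c; end=28; A:t2 B:t3
  4. max(3,7)=7c; end=35; A:t4 B:t3
  5. max(8,2)=8c; end=43; A:t4 B:t5
  6. 2=2c; end=45; A:t4 B:t5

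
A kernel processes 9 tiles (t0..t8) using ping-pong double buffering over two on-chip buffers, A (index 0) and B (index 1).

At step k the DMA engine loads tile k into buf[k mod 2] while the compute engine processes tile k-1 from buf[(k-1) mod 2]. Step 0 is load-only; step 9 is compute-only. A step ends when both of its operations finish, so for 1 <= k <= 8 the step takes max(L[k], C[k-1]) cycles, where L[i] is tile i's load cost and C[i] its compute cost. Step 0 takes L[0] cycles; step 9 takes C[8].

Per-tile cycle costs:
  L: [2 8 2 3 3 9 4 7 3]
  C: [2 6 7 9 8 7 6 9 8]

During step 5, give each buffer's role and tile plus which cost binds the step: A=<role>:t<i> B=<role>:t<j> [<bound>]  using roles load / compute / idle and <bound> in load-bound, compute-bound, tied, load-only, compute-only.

step 5: A=compute:t4 B=load:t5 [load-bound]

[0] DMA t0→A (2c) ∥ CU idle ⇒ 2c, clock 2
[1] DMA t1→B (8c) ∥ CU A:t0 (2c) ⇒ 8c, clock 10
[2] DMA t2→A (2c) ∥ CU B:t1 (6c) ⇒ 6c, clock 16
[3] DMA t3→B (3c) ∥ CU A:t2 (7c) ⇒ 7c, clock 23
[4] DMA t4→A (3c) ∥ CU B:t3 (9c) ⇒ 9c, clock 32
[5] DMA t5→B (9c) ∥ CU A:t4 (8c) ⇒ 9c, clock 41
[6] DMA t6→A (4c) ∥ CU B:t5 (7c) ⇒ 7c, clock 48
[7] DMA t7→B (7c) ∥ CU A:t6 (6c) ⇒ 7c, clock 55
[8] DMA t8→A (3c) ∥ CU B:t7 (9c) ⇒ 9c, clock 64
[9] DMA idle ∥ CU A:t8 (8c) ⇒ 8c, clock 72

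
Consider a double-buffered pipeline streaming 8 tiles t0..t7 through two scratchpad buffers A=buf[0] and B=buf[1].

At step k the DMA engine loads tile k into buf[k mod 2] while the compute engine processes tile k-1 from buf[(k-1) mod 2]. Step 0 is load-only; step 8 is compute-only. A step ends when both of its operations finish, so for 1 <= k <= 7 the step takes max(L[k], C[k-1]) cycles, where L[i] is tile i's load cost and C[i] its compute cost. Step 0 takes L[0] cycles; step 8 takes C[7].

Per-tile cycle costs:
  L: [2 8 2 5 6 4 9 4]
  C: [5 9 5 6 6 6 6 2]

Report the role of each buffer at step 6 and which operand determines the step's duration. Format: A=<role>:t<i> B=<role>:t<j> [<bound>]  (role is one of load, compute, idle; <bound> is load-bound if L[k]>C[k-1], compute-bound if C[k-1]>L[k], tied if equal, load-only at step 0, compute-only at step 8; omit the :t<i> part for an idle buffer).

step 6: A=load:t6 B=compute:t5 [load-bound]

  0. 2=2c; end=2; A:t0 B:-
  1. max(8,5)=8c; end=10; A:t0 B:t1
  2. max(2,9)=9c; end=19; A:t2 B:t1
  3. max(5,5)=5c; end=24; A:t2 B:t3
  4. max(6,6)=6c; end=30; A:t4 B:t3
  5. max(4,6)=6c; end=36; A:t4 B:t5
  6. max(9,6)=9c; end=45; A:t6 B:t5
  7. max(4,6)=6c; end=51; A:t6 B:t7
  8. 2=2c; end=53; A:t6 B:t7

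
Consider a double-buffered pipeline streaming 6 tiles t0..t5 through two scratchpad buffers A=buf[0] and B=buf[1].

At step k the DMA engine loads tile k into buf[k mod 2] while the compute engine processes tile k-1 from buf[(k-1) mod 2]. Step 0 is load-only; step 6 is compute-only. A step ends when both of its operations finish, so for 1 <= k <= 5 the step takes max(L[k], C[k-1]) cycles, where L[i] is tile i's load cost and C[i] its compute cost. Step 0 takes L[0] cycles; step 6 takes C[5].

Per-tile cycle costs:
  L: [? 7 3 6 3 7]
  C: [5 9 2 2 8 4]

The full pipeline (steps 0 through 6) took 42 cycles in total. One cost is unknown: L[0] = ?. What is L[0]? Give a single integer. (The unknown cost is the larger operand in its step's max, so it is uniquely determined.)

step 0 → dur = L[0]=? = L[0]  (unknown; binding)
step 1 → dur = max(L[1]=7, C[0]=5) = 7
step 2 → dur = max(L[2]=3, C[1]=9) = 9
step 3 → dur = max(L[3]=6, C[2]=2) = 6
step 4 → dur = max(L[4]=3, C[3]=2) = 3
step 5 → dur = max(L[5]=7, C[4]=8) = 8
step 6 → dur = C[5]=4 = 4
sum of known step durations = 37
dur[0] = total - known = 42 - 37 = 5
L[0] is the binding max in step 0, so L[0] = dur[0] = 5

L[0] = 5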